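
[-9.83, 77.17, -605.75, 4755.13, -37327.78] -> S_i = -9.83*(-7.85)^i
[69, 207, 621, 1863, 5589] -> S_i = 69*3^i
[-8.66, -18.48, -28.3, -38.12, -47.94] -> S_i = -8.66 + -9.82*i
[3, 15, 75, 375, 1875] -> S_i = 3*5^i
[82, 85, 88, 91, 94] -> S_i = 82 + 3*i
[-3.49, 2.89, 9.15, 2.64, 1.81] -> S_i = Random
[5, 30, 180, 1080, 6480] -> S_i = 5*6^i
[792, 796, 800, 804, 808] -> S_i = 792 + 4*i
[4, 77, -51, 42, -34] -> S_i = Random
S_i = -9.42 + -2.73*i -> [-9.42, -12.15, -14.88, -17.61, -20.34]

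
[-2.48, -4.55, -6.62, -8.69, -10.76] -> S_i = -2.48 + -2.07*i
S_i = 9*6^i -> [9, 54, 324, 1944, 11664]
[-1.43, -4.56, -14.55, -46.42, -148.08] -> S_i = -1.43*3.19^i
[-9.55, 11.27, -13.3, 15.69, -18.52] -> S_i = -9.55*(-1.18)^i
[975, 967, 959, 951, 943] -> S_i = 975 + -8*i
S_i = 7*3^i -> [7, 21, 63, 189, 567]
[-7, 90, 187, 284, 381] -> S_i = -7 + 97*i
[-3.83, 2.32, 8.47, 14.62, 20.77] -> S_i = -3.83 + 6.15*i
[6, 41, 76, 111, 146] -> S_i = 6 + 35*i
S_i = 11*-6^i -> [11, -66, 396, -2376, 14256]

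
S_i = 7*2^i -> [7, 14, 28, 56, 112]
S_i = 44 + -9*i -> [44, 35, 26, 17, 8]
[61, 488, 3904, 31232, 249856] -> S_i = 61*8^i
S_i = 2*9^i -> [2, 18, 162, 1458, 13122]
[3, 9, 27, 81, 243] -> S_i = 3*3^i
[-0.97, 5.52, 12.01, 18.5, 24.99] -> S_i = -0.97 + 6.49*i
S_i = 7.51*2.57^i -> [7.51, 19.3, 49.6, 127.48, 327.62]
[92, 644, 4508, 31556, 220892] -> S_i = 92*7^i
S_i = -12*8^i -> [-12, -96, -768, -6144, -49152]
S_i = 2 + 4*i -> [2, 6, 10, 14, 18]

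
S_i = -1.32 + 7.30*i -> [-1.32, 5.98, 13.28, 20.58, 27.88]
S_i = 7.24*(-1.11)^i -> [7.24, -8.04, 8.92, -9.9, 10.99]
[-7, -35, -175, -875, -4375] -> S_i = -7*5^i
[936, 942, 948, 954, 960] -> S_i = 936 + 6*i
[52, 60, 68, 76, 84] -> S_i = 52 + 8*i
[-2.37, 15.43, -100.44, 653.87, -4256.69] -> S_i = -2.37*(-6.51)^i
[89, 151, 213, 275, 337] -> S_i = 89 + 62*i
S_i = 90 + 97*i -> [90, 187, 284, 381, 478]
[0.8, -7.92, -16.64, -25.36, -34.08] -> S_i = 0.80 + -8.72*i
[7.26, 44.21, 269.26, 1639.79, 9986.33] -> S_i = 7.26*6.09^i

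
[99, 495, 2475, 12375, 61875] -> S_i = 99*5^i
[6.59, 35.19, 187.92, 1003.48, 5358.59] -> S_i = 6.59*5.34^i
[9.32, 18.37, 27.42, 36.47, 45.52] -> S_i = 9.32 + 9.05*i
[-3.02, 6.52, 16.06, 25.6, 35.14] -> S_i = -3.02 + 9.54*i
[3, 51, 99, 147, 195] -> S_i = 3 + 48*i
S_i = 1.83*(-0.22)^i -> [1.83, -0.4, 0.09, -0.02, 0.0]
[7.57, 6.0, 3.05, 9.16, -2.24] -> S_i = Random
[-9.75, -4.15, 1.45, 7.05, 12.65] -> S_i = -9.75 + 5.60*i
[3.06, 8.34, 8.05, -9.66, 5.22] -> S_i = Random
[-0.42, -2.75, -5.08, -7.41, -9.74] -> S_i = -0.42 + -2.33*i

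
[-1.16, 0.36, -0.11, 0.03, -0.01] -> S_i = -1.16*(-0.31)^i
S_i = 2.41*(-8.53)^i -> [2.41, -20.56, 175.35, -1495.77, 12758.9]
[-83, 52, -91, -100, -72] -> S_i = Random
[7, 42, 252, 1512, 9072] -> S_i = 7*6^i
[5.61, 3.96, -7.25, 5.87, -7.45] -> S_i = Random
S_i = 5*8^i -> [5, 40, 320, 2560, 20480]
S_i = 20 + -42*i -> [20, -22, -64, -106, -148]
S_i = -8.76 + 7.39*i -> [-8.76, -1.37, 6.02, 13.41, 20.8]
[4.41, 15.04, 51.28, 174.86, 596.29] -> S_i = 4.41*3.41^i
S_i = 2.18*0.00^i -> [2.18, 0.0, 0.0, 0.0, 0.0]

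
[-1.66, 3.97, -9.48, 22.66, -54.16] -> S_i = -1.66*(-2.39)^i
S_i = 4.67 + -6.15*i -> [4.67, -1.48, -7.63, -13.78, -19.93]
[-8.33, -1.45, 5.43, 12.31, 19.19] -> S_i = -8.33 + 6.88*i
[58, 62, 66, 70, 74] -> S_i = 58 + 4*i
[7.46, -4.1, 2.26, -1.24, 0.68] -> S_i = 7.46*(-0.55)^i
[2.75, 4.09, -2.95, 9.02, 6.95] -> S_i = Random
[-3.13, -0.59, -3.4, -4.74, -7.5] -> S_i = Random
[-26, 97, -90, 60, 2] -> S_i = Random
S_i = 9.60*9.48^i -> [9.6, 91.01, 862.76, 8178.93, 77536.21]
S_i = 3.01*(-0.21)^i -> [3.01, -0.63, 0.13, -0.03, 0.01]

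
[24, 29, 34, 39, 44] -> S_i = 24 + 5*i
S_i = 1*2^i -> [1, 2, 4, 8, 16]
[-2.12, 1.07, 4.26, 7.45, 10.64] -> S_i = -2.12 + 3.19*i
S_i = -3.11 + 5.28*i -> [-3.11, 2.17, 7.45, 12.73, 18.01]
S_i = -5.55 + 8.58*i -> [-5.55, 3.03, 11.61, 20.19, 28.77]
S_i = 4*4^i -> [4, 16, 64, 256, 1024]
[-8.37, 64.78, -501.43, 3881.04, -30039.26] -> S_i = -8.37*(-7.74)^i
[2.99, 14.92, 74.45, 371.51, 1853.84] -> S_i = 2.99*4.99^i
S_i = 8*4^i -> [8, 32, 128, 512, 2048]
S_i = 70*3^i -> [70, 210, 630, 1890, 5670]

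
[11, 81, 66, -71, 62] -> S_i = Random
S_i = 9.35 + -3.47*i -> [9.35, 5.88, 2.41, -1.06, -4.53]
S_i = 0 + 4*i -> [0, 4, 8, 12, 16]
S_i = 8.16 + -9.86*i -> [8.16, -1.7, -11.56, -21.42, -31.28]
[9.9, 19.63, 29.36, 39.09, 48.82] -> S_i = 9.90 + 9.73*i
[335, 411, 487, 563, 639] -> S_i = 335 + 76*i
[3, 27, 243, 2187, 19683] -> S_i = 3*9^i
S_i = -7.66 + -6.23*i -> [-7.66, -13.89, -20.12, -26.35, -32.58]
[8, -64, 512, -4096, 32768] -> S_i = 8*-8^i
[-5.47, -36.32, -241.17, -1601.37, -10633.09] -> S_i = -5.47*6.64^i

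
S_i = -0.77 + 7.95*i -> [-0.77, 7.18, 15.13, 23.08, 31.03]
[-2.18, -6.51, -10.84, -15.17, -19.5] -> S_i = -2.18 + -4.33*i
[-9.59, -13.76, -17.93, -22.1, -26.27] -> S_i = -9.59 + -4.17*i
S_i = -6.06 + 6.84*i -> [-6.06, 0.78, 7.62, 14.46, 21.3]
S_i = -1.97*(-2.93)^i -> [-1.97, 5.77, -16.91, 49.55, -145.19]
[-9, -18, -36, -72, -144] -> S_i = -9*2^i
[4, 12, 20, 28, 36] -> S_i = 4 + 8*i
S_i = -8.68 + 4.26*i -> [-8.68, -4.42, -0.16, 4.1, 8.36]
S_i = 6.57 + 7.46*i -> [6.57, 14.03, 21.49, 28.95, 36.41]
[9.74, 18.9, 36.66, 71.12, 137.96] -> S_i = 9.74*1.94^i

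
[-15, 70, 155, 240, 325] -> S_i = -15 + 85*i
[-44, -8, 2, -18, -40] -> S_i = Random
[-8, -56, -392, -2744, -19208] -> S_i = -8*7^i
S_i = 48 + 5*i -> [48, 53, 58, 63, 68]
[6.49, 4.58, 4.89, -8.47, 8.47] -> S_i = Random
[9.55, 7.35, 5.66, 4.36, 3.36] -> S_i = 9.55*0.77^i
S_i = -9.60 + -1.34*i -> [-9.6, -10.94, -12.28, -13.62, -14.96]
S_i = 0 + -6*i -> [0, -6, -12, -18, -24]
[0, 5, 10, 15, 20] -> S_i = 0 + 5*i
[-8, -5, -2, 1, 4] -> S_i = -8 + 3*i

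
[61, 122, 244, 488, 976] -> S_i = 61*2^i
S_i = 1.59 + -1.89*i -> [1.59, -0.3, -2.19, -4.08, -5.97]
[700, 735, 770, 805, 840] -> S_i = 700 + 35*i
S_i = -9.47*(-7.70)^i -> [-9.47, 72.92, -561.48, 4323.37, -33289.93]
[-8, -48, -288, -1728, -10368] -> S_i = -8*6^i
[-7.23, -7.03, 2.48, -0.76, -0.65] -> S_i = Random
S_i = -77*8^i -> [-77, -616, -4928, -39424, -315392]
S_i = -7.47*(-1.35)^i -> [-7.47, 10.08, -13.61, 18.38, -24.81]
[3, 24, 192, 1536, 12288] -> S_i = 3*8^i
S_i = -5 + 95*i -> [-5, 90, 185, 280, 375]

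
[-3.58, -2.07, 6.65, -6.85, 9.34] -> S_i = Random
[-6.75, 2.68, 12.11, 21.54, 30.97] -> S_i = -6.75 + 9.43*i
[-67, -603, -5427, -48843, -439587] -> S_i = -67*9^i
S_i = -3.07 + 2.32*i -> [-3.07, -0.75, 1.57, 3.89, 6.21]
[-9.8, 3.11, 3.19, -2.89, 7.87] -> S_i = Random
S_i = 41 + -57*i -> [41, -16, -73, -130, -187]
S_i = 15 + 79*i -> [15, 94, 173, 252, 331]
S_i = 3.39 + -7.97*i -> [3.39, -4.58, -12.55, -20.52, -28.49]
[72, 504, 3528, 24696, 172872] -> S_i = 72*7^i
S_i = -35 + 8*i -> [-35, -27, -19, -11, -3]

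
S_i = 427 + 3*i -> [427, 430, 433, 436, 439]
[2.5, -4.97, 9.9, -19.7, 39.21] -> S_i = 2.50*(-1.99)^i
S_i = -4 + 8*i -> [-4, 4, 12, 20, 28]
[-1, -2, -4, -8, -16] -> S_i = -1*2^i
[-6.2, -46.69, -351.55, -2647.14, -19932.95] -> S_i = -6.20*7.53^i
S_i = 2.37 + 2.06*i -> [2.37, 4.43, 6.49, 8.55, 10.61]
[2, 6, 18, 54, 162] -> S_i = 2*3^i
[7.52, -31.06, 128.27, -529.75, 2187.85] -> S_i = 7.52*(-4.13)^i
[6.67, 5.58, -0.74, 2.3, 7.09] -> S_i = Random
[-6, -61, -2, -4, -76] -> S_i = Random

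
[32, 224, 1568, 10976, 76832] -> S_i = 32*7^i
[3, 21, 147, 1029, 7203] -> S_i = 3*7^i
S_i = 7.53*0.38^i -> [7.53, 2.86, 1.09, 0.41, 0.16]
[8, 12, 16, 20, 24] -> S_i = 8 + 4*i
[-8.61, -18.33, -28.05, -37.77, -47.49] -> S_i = -8.61 + -9.72*i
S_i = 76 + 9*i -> [76, 85, 94, 103, 112]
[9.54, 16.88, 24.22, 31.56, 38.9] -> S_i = 9.54 + 7.34*i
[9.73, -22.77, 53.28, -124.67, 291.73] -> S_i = 9.73*(-2.34)^i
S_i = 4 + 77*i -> [4, 81, 158, 235, 312]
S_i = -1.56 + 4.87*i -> [-1.56, 3.31, 8.18, 13.05, 17.92]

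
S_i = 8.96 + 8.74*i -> [8.96, 17.7, 26.44, 35.18, 43.92]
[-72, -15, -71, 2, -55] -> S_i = Random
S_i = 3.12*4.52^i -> [3.12, 14.1, 63.74, 288.12, 1302.29]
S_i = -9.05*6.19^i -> [-9.05, -56.02, -346.76, -2146.45, -13286.52]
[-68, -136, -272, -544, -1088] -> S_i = -68*2^i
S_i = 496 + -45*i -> [496, 451, 406, 361, 316]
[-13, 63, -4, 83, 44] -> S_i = Random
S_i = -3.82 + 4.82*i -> [-3.82, 1.0, 5.82, 10.64, 15.46]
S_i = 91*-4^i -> [91, -364, 1456, -5824, 23296]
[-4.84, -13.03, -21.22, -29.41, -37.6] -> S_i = -4.84 + -8.19*i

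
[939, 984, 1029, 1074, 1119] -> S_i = 939 + 45*i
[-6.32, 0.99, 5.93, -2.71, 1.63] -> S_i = Random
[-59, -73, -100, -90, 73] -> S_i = Random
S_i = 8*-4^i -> [8, -32, 128, -512, 2048]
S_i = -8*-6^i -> [-8, 48, -288, 1728, -10368]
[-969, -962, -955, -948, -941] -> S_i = -969 + 7*i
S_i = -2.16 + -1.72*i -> [-2.16, -3.88, -5.6, -7.32, -9.04]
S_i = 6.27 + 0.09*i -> [6.27, 6.36, 6.45, 6.54, 6.63]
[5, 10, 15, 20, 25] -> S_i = 5 + 5*i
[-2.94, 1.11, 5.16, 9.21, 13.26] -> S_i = -2.94 + 4.05*i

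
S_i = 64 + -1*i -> [64, 63, 62, 61, 60]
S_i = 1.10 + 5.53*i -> [1.1, 6.63, 12.16, 17.69, 23.22]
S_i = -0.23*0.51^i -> [-0.23, -0.12, -0.06, -0.03, -0.02]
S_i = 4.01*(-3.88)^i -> [4.01, -15.56, 60.37, -234.23, 908.81]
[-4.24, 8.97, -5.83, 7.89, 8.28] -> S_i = Random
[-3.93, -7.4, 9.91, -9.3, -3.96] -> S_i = Random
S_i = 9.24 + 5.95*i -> [9.24, 15.19, 21.14, 27.09, 33.04]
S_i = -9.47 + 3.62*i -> [-9.47, -5.85, -2.23, 1.39, 5.01]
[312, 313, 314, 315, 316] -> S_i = 312 + 1*i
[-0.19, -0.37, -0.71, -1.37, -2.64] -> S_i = -0.19*1.93^i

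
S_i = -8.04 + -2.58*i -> [-8.04, -10.62, -13.2, -15.78, -18.36]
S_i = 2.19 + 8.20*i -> [2.19, 10.39, 18.59, 26.79, 34.99]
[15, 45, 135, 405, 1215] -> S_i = 15*3^i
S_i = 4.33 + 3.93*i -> [4.33, 8.26, 12.19, 16.12, 20.05]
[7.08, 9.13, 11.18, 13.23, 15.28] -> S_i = 7.08 + 2.05*i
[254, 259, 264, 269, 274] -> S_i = 254 + 5*i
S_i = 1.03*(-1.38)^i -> [1.03, -1.42, 1.96, -2.71, 3.74]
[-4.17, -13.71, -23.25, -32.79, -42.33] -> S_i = -4.17 + -9.54*i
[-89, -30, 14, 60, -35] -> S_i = Random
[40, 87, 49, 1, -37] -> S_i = Random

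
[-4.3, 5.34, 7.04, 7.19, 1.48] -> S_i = Random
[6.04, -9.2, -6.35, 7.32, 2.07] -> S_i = Random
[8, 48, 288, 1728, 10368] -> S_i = 8*6^i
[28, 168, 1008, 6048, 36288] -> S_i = 28*6^i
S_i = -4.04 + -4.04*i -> [-4.04, -8.08, -12.12, -16.16, -20.2]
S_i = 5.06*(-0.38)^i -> [5.06, -1.92, 0.73, -0.28, 0.11]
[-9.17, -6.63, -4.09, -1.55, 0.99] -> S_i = -9.17 + 2.54*i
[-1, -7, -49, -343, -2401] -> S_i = -1*7^i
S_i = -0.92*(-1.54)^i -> [-0.92, 1.42, -2.18, 3.36, -5.17]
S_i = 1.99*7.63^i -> [1.99, 15.18, 115.85, 883.95, 6744.52]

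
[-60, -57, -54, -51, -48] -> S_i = -60 + 3*i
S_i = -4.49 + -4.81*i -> [-4.49, -9.3, -14.11, -18.92, -23.73]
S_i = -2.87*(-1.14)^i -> [-2.87, 3.27, -3.73, 4.25, -4.85]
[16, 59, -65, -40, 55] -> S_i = Random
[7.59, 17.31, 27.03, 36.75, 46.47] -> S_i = 7.59 + 9.72*i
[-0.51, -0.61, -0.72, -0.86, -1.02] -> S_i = -0.51*1.19^i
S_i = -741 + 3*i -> [-741, -738, -735, -732, -729]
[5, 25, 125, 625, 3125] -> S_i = 5*5^i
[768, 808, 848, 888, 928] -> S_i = 768 + 40*i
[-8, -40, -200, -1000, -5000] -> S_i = -8*5^i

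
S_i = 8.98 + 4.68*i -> [8.98, 13.66, 18.34, 23.02, 27.7]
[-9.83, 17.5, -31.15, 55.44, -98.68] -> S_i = -9.83*(-1.78)^i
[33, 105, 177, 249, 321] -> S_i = 33 + 72*i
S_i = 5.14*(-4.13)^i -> [5.14, -21.23, 87.67, -362.09, 1495.42]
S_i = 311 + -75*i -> [311, 236, 161, 86, 11]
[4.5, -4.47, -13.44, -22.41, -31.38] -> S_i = 4.50 + -8.97*i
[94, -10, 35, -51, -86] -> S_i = Random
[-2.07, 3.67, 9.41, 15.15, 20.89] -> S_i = -2.07 + 5.74*i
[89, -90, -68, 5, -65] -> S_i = Random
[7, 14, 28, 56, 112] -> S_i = 7*2^i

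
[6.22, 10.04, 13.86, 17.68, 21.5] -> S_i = 6.22 + 3.82*i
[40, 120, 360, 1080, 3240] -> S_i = 40*3^i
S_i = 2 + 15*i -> [2, 17, 32, 47, 62]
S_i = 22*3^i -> [22, 66, 198, 594, 1782]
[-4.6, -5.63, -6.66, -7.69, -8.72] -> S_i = -4.60 + -1.03*i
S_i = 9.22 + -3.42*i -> [9.22, 5.8, 2.38, -1.04, -4.46]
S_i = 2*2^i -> [2, 4, 8, 16, 32]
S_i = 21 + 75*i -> [21, 96, 171, 246, 321]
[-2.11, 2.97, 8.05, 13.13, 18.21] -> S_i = -2.11 + 5.08*i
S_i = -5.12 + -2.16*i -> [-5.12, -7.28, -9.44, -11.6, -13.76]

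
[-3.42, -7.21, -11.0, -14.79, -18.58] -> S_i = -3.42 + -3.79*i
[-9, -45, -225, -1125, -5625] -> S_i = -9*5^i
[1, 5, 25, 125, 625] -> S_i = 1*5^i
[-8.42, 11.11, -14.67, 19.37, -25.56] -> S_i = -8.42*(-1.32)^i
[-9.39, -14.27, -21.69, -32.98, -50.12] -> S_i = -9.39*1.52^i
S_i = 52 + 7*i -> [52, 59, 66, 73, 80]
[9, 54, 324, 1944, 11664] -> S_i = 9*6^i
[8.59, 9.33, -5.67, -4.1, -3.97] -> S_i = Random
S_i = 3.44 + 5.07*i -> [3.44, 8.51, 13.58, 18.65, 23.72]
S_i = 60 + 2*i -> [60, 62, 64, 66, 68]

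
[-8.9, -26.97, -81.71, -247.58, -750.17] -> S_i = -8.90*3.03^i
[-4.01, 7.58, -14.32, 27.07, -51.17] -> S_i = -4.01*(-1.89)^i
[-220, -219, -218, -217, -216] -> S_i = -220 + 1*i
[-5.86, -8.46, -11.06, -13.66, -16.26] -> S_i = -5.86 + -2.60*i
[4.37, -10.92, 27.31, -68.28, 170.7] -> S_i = 4.37*(-2.50)^i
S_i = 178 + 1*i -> [178, 179, 180, 181, 182]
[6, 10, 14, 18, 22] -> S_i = 6 + 4*i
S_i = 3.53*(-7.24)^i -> [3.53, -25.56, 185.03, -1339.65, 9699.04]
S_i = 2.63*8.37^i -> [2.63, 22.01, 184.25, 1542.17, 12907.96]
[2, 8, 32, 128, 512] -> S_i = 2*4^i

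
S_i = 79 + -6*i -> [79, 73, 67, 61, 55]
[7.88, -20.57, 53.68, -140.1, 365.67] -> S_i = 7.88*(-2.61)^i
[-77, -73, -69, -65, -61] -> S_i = -77 + 4*i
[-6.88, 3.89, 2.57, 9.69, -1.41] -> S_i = Random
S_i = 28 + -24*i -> [28, 4, -20, -44, -68]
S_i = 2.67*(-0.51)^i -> [2.67, -1.36, 0.69, -0.35, 0.18]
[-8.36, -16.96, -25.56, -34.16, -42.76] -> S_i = -8.36 + -8.60*i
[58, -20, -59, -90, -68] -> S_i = Random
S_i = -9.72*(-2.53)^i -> [-9.72, 24.59, -62.22, 157.41, -398.24]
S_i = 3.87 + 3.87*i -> [3.87, 7.74, 11.61, 15.48, 19.35]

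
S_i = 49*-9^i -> [49, -441, 3969, -35721, 321489]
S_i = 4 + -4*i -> [4, 0, -4, -8, -12]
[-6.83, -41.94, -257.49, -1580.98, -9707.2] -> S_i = -6.83*6.14^i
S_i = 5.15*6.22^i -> [5.15, 32.03, 199.25, 1239.31, 7708.48]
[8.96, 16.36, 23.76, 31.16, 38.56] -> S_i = 8.96 + 7.40*i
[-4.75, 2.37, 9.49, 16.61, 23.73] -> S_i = -4.75 + 7.12*i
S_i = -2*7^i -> [-2, -14, -98, -686, -4802]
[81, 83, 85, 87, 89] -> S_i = 81 + 2*i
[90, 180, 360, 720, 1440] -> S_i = 90*2^i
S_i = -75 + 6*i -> [-75, -69, -63, -57, -51]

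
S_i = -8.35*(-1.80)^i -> [-8.35, 15.03, -27.05, 48.7, -87.65]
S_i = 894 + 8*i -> [894, 902, 910, 918, 926]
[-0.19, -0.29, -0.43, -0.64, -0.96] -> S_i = -0.19*1.50^i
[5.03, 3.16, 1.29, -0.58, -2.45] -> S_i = 5.03 + -1.87*i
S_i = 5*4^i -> [5, 20, 80, 320, 1280]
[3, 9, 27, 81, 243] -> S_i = 3*3^i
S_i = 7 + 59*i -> [7, 66, 125, 184, 243]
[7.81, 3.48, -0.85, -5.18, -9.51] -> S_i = 7.81 + -4.33*i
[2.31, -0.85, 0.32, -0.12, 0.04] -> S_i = 2.31*(-0.37)^i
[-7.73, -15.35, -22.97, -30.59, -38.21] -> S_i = -7.73 + -7.62*i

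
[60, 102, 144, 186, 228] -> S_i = 60 + 42*i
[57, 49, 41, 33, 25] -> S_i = 57 + -8*i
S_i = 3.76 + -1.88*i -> [3.76, 1.88, 0.0, -1.88, -3.76]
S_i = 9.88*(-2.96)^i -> [9.88, -29.24, 86.56, -256.23, 758.44]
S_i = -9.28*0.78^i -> [-9.28, -7.24, -5.65, -4.4, -3.43]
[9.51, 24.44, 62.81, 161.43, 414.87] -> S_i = 9.51*2.57^i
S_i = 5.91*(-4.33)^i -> [5.91, -25.59, 110.81, -479.79, 2077.49]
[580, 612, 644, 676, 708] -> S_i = 580 + 32*i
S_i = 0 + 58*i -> [0, 58, 116, 174, 232]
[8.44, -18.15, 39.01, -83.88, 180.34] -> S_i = 8.44*(-2.15)^i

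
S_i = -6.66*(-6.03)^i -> [-6.66, 40.16, -242.16, 1460.25, -8805.29]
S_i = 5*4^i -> [5, 20, 80, 320, 1280]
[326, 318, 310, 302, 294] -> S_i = 326 + -8*i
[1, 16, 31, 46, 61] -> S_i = 1 + 15*i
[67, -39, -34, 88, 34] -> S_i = Random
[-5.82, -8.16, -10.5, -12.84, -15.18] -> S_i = -5.82 + -2.34*i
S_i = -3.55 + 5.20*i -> [-3.55, 1.65, 6.85, 12.05, 17.25]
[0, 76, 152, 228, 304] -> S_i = 0 + 76*i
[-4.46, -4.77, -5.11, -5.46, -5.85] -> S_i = -4.46*1.07^i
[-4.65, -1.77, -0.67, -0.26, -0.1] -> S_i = -4.65*0.38^i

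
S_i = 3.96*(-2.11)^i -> [3.96, -8.36, 17.63, -37.2, 78.49]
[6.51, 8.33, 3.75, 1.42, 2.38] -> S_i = Random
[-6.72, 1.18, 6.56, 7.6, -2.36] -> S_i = Random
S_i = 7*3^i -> [7, 21, 63, 189, 567]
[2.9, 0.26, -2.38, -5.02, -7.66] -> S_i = 2.90 + -2.64*i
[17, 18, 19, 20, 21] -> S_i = 17 + 1*i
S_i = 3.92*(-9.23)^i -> [3.92, -36.18, 333.96, -3082.42, 28450.69]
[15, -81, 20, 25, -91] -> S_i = Random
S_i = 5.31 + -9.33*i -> [5.31, -4.02, -13.35, -22.68, -32.01]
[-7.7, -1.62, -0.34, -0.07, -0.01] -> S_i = -7.70*0.21^i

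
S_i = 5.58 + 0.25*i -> [5.58, 5.83, 6.08, 6.33, 6.58]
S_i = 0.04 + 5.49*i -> [0.04, 5.53, 11.02, 16.51, 22.0]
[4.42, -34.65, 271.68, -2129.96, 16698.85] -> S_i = 4.42*(-7.84)^i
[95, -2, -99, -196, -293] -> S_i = 95 + -97*i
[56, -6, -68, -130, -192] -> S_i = 56 + -62*i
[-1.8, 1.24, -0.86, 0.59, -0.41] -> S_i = -1.80*(-0.69)^i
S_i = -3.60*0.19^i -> [-3.6, -0.68, -0.13, -0.02, -0.0]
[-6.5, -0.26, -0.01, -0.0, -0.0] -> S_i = -6.50*0.04^i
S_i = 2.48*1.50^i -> [2.48, 3.72, 5.58, 8.37, 12.56]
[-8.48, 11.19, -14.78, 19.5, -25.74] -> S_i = -8.48*(-1.32)^i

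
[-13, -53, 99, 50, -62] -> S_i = Random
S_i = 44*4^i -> [44, 176, 704, 2816, 11264]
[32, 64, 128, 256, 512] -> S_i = 32*2^i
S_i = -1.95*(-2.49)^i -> [-1.95, 4.86, -12.09, 30.1, -74.96]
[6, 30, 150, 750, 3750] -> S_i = 6*5^i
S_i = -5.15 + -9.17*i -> [-5.15, -14.32, -23.49, -32.66, -41.83]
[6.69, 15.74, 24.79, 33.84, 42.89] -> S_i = 6.69 + 9.05*i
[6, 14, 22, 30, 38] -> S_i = 6 + 8*i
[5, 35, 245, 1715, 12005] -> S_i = 5*7^i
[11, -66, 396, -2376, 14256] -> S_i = 11*-6^i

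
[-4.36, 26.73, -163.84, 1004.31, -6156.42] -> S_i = -4.36*(-6.13)^i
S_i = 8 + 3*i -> [8, 11, 14, 17, 20]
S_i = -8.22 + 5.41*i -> [-8.22, -2.81, 2.6, 8.01, 13.42]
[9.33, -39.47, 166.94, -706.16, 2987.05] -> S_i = 9.33*(-4.23)^i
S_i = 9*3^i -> [9, 27, 81, 243, 729]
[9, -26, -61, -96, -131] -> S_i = 9 + -35*i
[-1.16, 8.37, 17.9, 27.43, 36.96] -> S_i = -1.16 + 9.53*i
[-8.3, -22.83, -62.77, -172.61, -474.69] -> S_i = -8.30*2.75^i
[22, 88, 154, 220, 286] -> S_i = 22 + 66*i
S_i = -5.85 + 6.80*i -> [-5.85, 0.95, 7.75, 14.55, 21.35]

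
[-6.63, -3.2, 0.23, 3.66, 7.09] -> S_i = -6.63 + 3.43*i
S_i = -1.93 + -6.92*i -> [-1.93, -8.85, -15.77, -22.69, -29.61]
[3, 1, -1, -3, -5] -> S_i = 3 + -2*i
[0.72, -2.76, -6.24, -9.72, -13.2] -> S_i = 0.72 + -3.48*i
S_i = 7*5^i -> [7, 35, 175, 875, 4375]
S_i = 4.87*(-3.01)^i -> [4.87, -14.66, 44.12, -132.81, 399.76]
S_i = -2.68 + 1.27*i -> [-2.68, -1.41, -0.14, 1.13, 2.4]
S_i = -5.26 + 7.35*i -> [-5.26, 2.09, 9.44, 16.79, 24.14]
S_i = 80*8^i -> [80, 640, 5120, 40960, 327680]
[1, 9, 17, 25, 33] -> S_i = 1 + 8*i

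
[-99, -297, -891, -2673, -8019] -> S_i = -99*3^i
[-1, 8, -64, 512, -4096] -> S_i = -1*-8^i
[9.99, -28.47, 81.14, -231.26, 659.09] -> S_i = 9.99*(-2.85)^i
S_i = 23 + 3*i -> [23, 26, 29, 32, 35]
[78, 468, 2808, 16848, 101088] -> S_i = 78*6^i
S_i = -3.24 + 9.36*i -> [-3.24, 6.12, 15.48, 24.84, 34.2]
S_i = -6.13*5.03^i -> [-6.13, -30.83, -155.09, -780.13, -3924.03]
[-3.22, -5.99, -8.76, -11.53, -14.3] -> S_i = -3.22 + -2.77*i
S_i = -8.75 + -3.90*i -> [-8.75, -12.65, -16.55, -20.45, -24.35]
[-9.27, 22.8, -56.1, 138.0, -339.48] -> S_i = -9.27*(-2.46)^i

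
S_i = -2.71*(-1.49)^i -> [-2.71, 4.04, -6.02, 8.96, -13.36]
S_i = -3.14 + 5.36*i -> [-3.14, 2.22, 7.58, 12.94, 18.3]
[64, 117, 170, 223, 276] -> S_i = 64 + 53*i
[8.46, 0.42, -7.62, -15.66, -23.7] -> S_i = 8.46 + -8.04*i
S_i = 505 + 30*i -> [505, 535, 565, 595, 625]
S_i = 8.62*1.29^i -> [8.62, 11.12, 14.34, 18.5, 23.87]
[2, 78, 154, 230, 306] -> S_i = 2 + 76*i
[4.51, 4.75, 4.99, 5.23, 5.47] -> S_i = 4.51 + 0.24*i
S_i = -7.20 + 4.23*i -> [-7.2, -2.97, 1.26, 5.49, 9.72]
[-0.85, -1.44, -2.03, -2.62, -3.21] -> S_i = -0.85 + -0.59*i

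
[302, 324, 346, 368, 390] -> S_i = 302 + 22*i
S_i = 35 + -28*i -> [35, 7, -21, -49, -77]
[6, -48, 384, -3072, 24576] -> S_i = 6*-8^i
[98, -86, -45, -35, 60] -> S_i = Random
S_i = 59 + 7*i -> [59, 66, 73, 80, 87]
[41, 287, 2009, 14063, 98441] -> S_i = 41*7^i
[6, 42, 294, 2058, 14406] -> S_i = 6*7^i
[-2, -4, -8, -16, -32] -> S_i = -2*2^i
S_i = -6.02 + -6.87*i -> [-6.02, -12.89, -19.76, -26.63, -33.5]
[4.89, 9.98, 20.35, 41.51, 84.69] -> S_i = 4.89*2.04^i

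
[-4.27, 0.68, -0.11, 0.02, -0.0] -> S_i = -4.27*(-0.16)^i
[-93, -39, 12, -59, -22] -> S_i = Random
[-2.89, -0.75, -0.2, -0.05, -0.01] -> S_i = -2.89*0.26^i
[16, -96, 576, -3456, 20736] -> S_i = 16*-6^i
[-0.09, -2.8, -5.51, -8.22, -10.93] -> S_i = -0.09 + -2.71*i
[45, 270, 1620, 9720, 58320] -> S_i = 45*6^i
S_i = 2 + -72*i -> [2, -70, -142, -214, -286]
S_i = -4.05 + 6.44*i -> [-4.05, 2.39, 8.83, 15.27, 21.71]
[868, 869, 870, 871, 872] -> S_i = 868 + 1*i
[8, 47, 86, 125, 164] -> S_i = 8 + 39*i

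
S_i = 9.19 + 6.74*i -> [9.19, 15.93, 22.67, 29.41, 36.15]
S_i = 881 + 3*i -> [881, 884, 887, 890, 893]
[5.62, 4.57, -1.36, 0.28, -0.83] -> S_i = Random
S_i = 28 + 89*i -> [28, 117, 206, 295, 384]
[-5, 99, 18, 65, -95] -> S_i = Random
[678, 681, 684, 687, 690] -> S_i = 678 + 3*i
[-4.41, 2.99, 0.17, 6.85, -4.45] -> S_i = Random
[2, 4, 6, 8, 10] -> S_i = 2 + 2*i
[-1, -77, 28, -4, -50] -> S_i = Random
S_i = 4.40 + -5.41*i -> [4.4, -1.01, -6.42, -11.83, -17.24]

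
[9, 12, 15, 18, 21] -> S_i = 9 + 3*i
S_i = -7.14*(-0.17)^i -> [-7.14, 1.21, -0.21, 0.04, -0.01]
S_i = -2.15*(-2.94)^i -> [-2.15, 6.32, -18.58, 54.64, -160.63]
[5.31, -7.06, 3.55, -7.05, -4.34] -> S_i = Random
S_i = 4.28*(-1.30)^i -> [4.28, -5.56, 7.23, -9.4, 12.22]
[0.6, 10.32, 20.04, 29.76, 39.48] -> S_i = 0.60 + 9.72*i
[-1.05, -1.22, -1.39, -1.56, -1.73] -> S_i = -1.05 + -0.17*i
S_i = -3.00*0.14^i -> [-3.0, -0.42, -0.06, -0.01, -0.0]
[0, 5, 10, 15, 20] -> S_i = 0 + 5*i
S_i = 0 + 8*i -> [0, 8, 16, 24, 32]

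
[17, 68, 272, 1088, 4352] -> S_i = 17*4^i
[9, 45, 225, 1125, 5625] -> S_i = 9*5^i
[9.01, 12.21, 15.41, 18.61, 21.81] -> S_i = 9.01 + 3.20*i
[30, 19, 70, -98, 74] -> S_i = Random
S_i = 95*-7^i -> [95, -665, 4655, -32585, 228095]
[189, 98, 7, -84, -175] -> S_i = 189 + -91*i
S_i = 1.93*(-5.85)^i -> [1.93, -11.29, 66.05, -386.39, 2260.38]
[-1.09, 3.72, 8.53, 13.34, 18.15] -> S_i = -1.09 + 4.81*i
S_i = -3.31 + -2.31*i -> [-3.31, -5.62, -7.93, -10.24, -12.55]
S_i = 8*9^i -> [8, 72, 648, 5832, 52488]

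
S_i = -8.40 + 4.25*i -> [-8.4, -4.15, 0.1, 4.35, 8.6]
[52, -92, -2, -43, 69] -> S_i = Random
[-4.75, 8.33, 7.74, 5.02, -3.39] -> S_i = Random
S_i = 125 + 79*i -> [125, 204, 283, 362, 441]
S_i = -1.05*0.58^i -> [-1.05, -0.61, -0.35, -0.2, -0.12]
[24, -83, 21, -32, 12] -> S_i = Random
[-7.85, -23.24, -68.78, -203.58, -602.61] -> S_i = -7.85*2.96^i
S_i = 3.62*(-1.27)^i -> [3.62, -4.6, 5.84, -7.42, 9.42]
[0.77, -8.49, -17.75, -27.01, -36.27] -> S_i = 0.77 + -9.26*i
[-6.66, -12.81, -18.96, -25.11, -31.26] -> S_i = -6.66 + -6.15*i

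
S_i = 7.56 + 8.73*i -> [7.56, 16.29, 25.02, 33.75, 42.48]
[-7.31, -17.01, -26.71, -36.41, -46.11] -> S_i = -7.31 + -9.70*i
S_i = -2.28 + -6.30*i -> [-2.28, -8.58, -14.88, -21.18, -27.48]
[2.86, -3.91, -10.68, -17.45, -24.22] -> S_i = 2.86 + -6.77*i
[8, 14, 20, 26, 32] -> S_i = 8 + 6*i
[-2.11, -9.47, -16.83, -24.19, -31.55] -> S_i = -2.11 + -7.36*i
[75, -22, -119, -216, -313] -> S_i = 75 + -97*i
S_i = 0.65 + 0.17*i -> [0.65, 0.82, 0.99, 1.16, 1.33]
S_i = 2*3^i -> [2, 6, 18, 54, 162]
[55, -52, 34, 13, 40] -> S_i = Random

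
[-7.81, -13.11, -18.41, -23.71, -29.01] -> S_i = -7.81 + -5.30*i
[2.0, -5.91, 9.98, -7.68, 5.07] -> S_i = Random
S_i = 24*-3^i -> [24, -72, 216, -648, 1944]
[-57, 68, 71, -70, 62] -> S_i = Random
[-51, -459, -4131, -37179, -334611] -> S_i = -51*9^i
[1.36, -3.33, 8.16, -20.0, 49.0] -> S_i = 1.36*(-2.45)^i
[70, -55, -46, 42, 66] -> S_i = Random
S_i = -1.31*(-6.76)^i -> [-1.31, 8.86, -59.86, 404.68, -2735.63]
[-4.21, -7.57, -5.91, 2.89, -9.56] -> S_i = Random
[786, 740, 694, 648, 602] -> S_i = 786 + -46*i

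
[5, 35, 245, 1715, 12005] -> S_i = 5*7^i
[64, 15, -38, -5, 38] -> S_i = Random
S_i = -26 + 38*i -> [-26, 12, 50, 88, 126]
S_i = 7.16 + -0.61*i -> [7.16, 6.55, 5.94, 5.33, 4.72]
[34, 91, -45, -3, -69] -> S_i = Random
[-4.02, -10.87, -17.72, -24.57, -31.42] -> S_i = -4.02 + -6.85*i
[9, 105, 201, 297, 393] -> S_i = 9 + 96*i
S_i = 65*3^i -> [65, 195, 585, 1755, 5265]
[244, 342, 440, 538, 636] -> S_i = 244 + 98*i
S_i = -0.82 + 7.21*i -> [-0.82, 6.39, 13.6, 20.81, 28.02]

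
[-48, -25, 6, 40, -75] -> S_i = Random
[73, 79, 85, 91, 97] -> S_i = 73 + 6*i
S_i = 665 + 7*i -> [665, 672, 679, 686, 693]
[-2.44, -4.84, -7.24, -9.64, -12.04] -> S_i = -2.44 + -2.40*i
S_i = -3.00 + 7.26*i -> [-3.0, 4.26, 11.52, 18.78, 26.04]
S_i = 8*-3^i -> [8, -24, 72, -216, 648]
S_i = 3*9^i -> [3, 27, 243, 2187, 19683]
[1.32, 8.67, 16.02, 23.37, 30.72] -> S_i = 1.32 + 7.35*i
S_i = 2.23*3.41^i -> [2.23, 7.6, 25.93, 88.42, 301.52]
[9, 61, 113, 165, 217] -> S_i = 9 + 52*i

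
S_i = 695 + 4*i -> [695, 699, 703, 707, 711]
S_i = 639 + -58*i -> [639, 581, 523, 465, 407]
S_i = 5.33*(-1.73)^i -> [5.33, -9.22, 15.95, -27.6, 47.74]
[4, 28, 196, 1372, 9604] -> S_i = 4*7^i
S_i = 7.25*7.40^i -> [7.25, 53.65, 397.01, 2937.87, 21740.27]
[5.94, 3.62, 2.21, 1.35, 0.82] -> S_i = 5.94*0.61^i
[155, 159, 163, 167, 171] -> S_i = 155 + 4*i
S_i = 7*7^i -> [7, 49, 343, 2401, 16807]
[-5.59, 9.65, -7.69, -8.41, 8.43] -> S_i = Random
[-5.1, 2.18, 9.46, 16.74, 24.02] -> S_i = -5.10 + 7.28*i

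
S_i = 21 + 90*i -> [21, 111, 201, 291, 381]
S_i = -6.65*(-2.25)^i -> [-6.65, 14.96, -33.67, 75.75, -170.43]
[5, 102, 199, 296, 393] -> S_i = 5 + 97*i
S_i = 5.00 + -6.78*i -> [5.0, -1.78, -8.56, -15.34, -22.12]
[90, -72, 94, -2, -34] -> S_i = Random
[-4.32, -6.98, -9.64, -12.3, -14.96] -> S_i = -4.32 + -2.66*i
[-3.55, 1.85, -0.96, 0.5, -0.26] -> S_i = -3.55*(-0.52)^i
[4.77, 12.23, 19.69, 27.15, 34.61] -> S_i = 4.77 + 7.46*i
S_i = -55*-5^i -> [-55, 275, -1375, 6875, -34375]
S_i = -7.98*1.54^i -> [-7.98, -12.29, -18.93, -29.15, -44.88]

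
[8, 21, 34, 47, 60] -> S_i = 8 + 13*i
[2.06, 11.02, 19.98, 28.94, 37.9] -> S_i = 2.06 + 8.96*i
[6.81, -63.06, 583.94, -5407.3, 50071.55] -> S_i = 6.81*(-9.26)^i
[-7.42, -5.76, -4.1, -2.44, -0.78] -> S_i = -7.42 + 1.66*i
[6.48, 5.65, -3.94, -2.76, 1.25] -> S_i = Random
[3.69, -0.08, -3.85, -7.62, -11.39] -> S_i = 3.69 + -3.77*i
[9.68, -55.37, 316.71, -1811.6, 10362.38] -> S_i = 9.68*(-5.72)^i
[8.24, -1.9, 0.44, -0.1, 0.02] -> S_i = 8.24*(-0.23)^i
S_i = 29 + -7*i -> [29, 22, 15, 8, 1]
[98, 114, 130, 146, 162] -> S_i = 98 + 16*i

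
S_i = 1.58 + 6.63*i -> [1.58, 8.21, 14.84, 21.47, 28.1]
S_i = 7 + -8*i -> [7, -1, -9, -17, -25]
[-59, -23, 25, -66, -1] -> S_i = Random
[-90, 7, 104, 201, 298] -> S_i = -90 + 97*i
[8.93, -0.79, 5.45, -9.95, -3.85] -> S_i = Random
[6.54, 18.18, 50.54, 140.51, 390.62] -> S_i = 6.54*2.78^i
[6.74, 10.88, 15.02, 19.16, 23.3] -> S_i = 6.74 + 4.14*i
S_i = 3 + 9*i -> [3, 12, 21, 30, 39]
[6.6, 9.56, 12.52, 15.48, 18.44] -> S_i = 6.60 + 2.96*i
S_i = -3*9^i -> [-3, -27, -243, -2187, -19683]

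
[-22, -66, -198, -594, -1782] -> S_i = -22*3^i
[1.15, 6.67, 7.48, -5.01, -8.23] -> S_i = Random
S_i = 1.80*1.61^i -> [1.8, 2.9, 4.67, 7.51, 12.09]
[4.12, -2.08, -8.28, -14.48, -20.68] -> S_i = 4.12 + -6.20*i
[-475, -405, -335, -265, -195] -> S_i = -475 + 70*i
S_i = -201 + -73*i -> [-201, -274, -347, -420, -493]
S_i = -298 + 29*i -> [-298, -269, -240, -211, -182]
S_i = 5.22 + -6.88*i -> [5.22, -1.66, -8.54, -15.42, -22.3]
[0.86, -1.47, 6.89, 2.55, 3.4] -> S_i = Random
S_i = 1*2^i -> [1, 2, 4, 8, 16]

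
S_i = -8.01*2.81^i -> [-8.01, -22.51, -63.25, -177.73, -499.41]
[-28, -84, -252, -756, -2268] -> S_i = -28*3^i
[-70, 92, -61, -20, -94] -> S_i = Random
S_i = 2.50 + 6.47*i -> [2.5, 8.97, 15.44, 21.91, 28.38]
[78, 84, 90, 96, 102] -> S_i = 78 + 6*i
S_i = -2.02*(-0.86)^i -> [-2.02, 1.74, -1.49, 1.28, -1.1]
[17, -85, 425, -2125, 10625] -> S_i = 17*-5^i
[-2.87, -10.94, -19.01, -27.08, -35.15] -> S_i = -2.87 + -8.07*i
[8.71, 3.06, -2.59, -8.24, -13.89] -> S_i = 8.71 + -5.65*i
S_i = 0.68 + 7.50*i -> [0.68, 8.18, 15.68, 23.18, 30.68]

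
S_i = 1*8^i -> [1, 8, 64, 512, 4096]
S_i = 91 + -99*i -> [91, -8, -107, -206, -305]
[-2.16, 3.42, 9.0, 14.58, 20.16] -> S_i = -2.16 + 5.58*i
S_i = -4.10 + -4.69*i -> [-4.1, -8.79, -13.48, -18.17, -22.86]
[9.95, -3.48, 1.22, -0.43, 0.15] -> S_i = 9.95*(-0.35)^i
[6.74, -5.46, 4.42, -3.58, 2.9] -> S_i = 6.74*(-0.81)^i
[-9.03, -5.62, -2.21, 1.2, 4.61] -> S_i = -9.03 + 3.41*i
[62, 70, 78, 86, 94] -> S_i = 62 + 8*i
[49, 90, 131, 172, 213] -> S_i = 49 + 41*i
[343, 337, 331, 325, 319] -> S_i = 343 + -6*i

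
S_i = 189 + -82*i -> [189, 107, 25, -57, -139]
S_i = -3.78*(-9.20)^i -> [-3.78, 34.78, -319.94, 2943.44, -27079.65]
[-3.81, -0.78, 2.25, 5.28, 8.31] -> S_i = -3.81 + 3.03*i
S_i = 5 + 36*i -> [5, 41, 77, 113, 149]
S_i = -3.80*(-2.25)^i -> [-3.8, 8.55, -19.24, 43.28, -97.39]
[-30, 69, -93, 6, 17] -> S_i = Random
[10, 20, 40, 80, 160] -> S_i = 10*2^i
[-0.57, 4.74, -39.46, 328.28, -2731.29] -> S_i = -0.57*(-8.32)^i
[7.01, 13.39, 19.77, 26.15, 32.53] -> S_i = 7.01 + 6.38*i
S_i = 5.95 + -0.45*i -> [5.95, 5.5, 5.05, 4.6, 4.15]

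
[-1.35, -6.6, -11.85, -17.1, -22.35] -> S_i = -1.35 + -5.25*i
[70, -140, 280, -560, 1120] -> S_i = 70*-2^i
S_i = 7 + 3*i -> [7, 10, 13, 16, 19]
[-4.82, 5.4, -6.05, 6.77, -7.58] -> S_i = -4.82*(-1.12)^i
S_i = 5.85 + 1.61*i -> [5.85, 7.46, 9.07, 10.68, 12.29]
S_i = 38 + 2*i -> [38, 40, 42, 44, 46]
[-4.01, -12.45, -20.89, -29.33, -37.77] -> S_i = -4.01 + -8.44*i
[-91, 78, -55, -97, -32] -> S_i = Random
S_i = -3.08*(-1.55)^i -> [-3.08, 4.77, -7.4, 11.47, -17.78]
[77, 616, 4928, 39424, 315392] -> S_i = 77*8^i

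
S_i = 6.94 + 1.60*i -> [6.94, 8.54, 10.14, 11.74, 13.34]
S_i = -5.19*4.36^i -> [-5.19, -22.63, -98.66, -430.16, -1875.48]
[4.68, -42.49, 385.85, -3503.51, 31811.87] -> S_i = 4.68*(-9.08)^i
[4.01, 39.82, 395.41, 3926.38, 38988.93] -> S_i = 4.01*9.93^i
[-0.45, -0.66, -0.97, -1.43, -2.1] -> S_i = -0.45*1.47^i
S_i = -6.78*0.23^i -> [-6.78, -1.56, -0.36, -0.08, -0.02]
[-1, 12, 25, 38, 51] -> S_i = -1 + 13*i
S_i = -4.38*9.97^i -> [-4.38, -43.67, -435.38, -4340.7, -43276.76]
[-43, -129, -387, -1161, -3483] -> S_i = -43*3^i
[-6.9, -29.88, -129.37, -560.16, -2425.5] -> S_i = -6.90*4.33^i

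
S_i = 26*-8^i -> [26, -208, 1664, -13312, 106496]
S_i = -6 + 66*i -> [-6, 60, 126, 192, 258]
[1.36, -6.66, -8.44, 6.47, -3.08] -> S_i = Random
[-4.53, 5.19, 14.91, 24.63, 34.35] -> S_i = -4.53 + 9.72*i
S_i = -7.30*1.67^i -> [-7.3, -12.19, -20.36, -34.0, -56.78]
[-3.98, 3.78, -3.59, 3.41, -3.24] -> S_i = -3.98*(-0.95)^i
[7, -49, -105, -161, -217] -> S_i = 7 + -56*i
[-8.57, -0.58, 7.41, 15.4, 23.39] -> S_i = -8.57 + 7.99*i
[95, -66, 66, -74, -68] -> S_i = Random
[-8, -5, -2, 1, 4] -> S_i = -8 + 3*i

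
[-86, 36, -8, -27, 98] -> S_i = Random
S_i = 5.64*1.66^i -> [5.64, 9.36, 15.54, 25.8, 42.83]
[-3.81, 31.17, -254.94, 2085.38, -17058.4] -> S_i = -3.81*(-8.18)^i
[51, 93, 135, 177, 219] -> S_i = 51 + 42*i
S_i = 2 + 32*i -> [2, 34, 66, 98, 130]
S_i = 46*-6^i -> [46, -276, 1656, -9936, 59616]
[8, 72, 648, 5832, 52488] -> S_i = 8*9^i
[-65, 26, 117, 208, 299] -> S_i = -65 + 91*i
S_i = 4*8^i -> [4, 32, 256, 2048, 16384]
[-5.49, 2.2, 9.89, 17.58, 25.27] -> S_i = -5.49 + 7.69*i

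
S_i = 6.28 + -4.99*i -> [6.28, 1.29, -3.7, -8.69, -13.68]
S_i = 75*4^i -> [75, 300, 1200, 4800, 19200]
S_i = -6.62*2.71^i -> [-6.62, -17.94, -48.62, -131.75, -357.06]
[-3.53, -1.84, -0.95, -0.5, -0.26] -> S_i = -3.53*0.52^i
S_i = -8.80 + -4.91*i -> [-8.8, -13.71, -18.62, -23.53, -28.44]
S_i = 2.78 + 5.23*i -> [2.78, 8.01, 13.24, 18.47, 23.7]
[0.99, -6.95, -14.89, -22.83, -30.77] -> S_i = 0.99 + -7.94*i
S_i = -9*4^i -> [-9, -36, -144, -576, -2304]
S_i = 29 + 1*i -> [29, 30, 31, 32, 33]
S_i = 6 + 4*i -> [6, 10, 14, 18, 22]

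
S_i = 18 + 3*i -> [18, 21, 24, 27, 30]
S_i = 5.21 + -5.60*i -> [5.21, -0.39, -5.99, -11.59, -17.19]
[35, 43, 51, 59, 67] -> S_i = 35 + 8*i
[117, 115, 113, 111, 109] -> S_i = 117 + -2*i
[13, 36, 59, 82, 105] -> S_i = 13 + 23*i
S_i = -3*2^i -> [-3, -6, -12, -24, -48]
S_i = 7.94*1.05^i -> [7.94, 8.34, 8.75, 9.19, 9.65]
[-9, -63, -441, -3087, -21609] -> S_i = -9*7^i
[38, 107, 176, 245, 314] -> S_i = 38 + 69*i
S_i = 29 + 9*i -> [29, 38, 47, 56, 65]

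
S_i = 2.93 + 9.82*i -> [2.93, 12.75, 22.57, 32.39, 42.21]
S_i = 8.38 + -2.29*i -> [8.38, 6.09, 3.8, 1.51, -0.78]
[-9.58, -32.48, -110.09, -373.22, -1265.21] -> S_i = -9.58*3.39^i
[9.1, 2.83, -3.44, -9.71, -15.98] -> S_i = 9.10 + -6.27*i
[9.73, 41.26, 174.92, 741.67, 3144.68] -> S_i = 9.73*4.24^i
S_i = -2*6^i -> [-2, -12, -72, -432, -2592]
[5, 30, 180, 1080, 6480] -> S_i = 5*6^i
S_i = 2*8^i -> [2, 16, 128, 1024, 8192]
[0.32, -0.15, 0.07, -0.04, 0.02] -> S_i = 0.32*(-0.48)^i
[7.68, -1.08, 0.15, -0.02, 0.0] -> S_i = 7.68*(-0.14)^i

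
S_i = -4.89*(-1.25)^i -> [-4.89, 6.11, -7.64, 9.55, -11.94]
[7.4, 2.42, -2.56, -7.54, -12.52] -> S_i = 7.40 + -4.98*i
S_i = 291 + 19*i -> [291, 310, 329, 348, 367]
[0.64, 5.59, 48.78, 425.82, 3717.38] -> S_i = 0.64*8.73^i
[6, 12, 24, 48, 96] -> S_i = 6*2^i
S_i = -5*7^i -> [-5, -35, -245, -1715, -12005]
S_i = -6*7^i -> [-6, -42, -294, -2058, -14406]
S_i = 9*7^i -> [9, 63, 441, 3087, 21609]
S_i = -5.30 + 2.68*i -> [-5.3, -2.62, 0.06, 2.74, 5.42]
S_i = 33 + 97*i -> [33, 130, 227, 324, 421]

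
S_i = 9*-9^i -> [9, -81, 729, -6561, 59049]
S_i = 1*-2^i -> [1, -2, 4, -8, 16]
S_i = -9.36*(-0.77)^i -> [-9.36, 7.21, -5.55, 4.27, -3.29]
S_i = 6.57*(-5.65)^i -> [6.57, -37.12, 209.73, -1184.98, 6695.13]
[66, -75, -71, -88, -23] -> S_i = Random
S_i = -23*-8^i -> [-23, 184, -1472, 11776, -94208]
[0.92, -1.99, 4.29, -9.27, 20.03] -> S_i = 0.92*(-2.16)^i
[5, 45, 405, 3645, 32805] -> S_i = 5*9^i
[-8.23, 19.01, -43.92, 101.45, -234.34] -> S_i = -8.23*(-2.31)^i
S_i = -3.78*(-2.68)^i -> [-3.78, 10.13, -27.15, 72.76, -195.0]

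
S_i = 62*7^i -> [62, 434, 3038, 21266, 148862]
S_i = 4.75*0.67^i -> [4.75, 3.18, 2.13, 1.43, 0.96]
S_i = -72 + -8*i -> [-72, -80, -88, -96, -104]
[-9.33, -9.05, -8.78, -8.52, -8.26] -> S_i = -9.33*0.97^i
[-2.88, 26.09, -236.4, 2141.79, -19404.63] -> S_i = -2.88*(-9.06)^i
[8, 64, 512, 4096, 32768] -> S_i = 8*8^i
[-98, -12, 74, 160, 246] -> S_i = -98 + 86*i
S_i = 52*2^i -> [52, 104, 208, 416, 832]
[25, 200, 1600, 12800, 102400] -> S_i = 25*8^i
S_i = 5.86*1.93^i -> [5.86, 11.31, 21.83, 42.13, 81.31]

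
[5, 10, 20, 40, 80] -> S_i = 5*2^i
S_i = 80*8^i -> [80, 640, 5120, 40960, 327680]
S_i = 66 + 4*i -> [66, 70, 74, 78, 82]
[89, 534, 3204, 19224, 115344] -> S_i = 89*6^i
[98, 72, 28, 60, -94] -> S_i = Random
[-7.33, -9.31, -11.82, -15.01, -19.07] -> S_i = -7.33*1.27^i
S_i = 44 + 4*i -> [44, 48, 52, 56, 60]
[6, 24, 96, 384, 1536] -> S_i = 6*4^i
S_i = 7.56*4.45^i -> [7.56, 33.64, 149.71, 666.2, 2964.57]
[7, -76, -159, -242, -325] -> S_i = 7 + -83*i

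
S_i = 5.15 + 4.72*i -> [5.15, 9.87, 14.59, 19.31, 24.03]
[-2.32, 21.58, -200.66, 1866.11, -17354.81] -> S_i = -2.32*(-9.30)^i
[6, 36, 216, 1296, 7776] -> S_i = 6*6^i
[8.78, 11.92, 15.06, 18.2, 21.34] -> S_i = 8.78 + 3.14*i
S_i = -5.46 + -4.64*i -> [-5.46, -10.1, -14.74, -19.38, -24.02]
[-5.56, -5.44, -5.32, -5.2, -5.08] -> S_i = -5.56 + 0.12*i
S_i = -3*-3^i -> [-3, 9, -27, 81, -243]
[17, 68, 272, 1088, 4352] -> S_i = 17*4^i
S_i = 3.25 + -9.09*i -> [3.25, -5.84, -14.93, -24.02, -33.11]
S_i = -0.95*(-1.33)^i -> [-0.95, 1.26, -1.68, 2.24, -2.97]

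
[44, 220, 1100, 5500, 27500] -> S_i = 44*5^i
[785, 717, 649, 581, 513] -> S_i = 785 + -68*i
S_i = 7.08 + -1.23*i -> [7.08, 5.85, 4.62, 3.39, 2.16]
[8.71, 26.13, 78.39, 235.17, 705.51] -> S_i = 8.71*3.00^i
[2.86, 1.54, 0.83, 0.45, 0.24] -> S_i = 2.86*0.54^i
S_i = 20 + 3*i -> [20, 23, 26, 29, 32]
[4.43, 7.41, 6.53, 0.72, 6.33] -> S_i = Random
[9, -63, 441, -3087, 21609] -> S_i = 9*-7^i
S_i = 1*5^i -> [1, 5, 25, 125, 625]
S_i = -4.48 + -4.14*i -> [-4.48, -8.62, -12.76, -16.9, -21.04]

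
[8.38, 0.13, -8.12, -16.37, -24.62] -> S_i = 8.38 + -8.25*i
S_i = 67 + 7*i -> [67, 74, 81, 88, 95]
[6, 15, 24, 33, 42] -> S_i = 6 + 9*i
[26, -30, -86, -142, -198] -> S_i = 26 + -56*i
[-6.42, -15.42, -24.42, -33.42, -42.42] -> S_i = -6.42 + -9.00*i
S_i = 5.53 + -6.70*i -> [5.53, -1.17, -7.87, -14.57, -21.27]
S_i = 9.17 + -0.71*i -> [9.17, 8.46, 7.75, 7.04, 6.33]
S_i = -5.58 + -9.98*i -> [-5.58, -15.56, -25.54, -35.52, -45.5]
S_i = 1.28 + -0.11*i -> [1.28, 1.17, 1.06, 0.95, 0.84]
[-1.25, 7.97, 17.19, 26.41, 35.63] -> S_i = -1.25 + 9.22*i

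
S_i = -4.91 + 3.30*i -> [-4.91, -1.61, 1.69, 4.99, 8.29]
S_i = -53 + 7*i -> [-53, -46, -39, -32, -25]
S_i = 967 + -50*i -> [967, 917, 867, 817, 767]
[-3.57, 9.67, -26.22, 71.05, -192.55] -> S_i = -3.57*(-2.71)^i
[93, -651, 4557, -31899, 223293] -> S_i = 93*-7^i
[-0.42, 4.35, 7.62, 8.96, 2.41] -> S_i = Random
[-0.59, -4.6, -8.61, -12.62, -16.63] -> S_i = -0.59 + -4.01*i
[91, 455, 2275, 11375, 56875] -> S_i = 91*5^i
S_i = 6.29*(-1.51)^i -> [6.29, -9.5, 14.34, -21.66, 32.7]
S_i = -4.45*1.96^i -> [-4.45, -8.72, -17.1, -33.51, -65.67]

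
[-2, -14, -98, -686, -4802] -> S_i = -2*7^i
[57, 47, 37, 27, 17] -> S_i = 57 + -10*i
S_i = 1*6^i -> [1, 6, 36, 216, 1296]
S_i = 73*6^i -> [73, 438, 2628, 15768, 94608]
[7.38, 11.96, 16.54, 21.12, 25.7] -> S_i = 7.38 + 4.58*i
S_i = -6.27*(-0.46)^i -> [-6.27, 2.88, -1.33, 0.61, -0.28]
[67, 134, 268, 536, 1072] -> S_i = 67*2^i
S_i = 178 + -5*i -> [178, 173, 168, 163, 158]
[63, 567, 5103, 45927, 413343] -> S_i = 63*9^i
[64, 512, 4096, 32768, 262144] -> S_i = 64*8^i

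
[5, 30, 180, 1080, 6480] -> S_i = 5*6^i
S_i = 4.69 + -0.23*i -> [4.69, 4.46, 4.23, 4.0, 3.77]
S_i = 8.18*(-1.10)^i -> [8.18, -9.0, 9.9, -10.89, 11.98]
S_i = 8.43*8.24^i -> [8.43, 69.46, 572.38, 4716.38, 38863.01]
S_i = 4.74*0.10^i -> [4.74, 0.47, 0.05, 0.0, 0.0]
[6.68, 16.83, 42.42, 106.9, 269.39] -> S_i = 6.68*2.52^i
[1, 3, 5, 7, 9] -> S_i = 1 + 2*i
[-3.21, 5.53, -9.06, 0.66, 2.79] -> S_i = Random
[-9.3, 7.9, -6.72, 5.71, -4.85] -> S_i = -9.30*(-0.85)^i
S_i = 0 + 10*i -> [0, 10, 20, 30, 40]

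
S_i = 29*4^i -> [29, 116, 464, 1856, 7424]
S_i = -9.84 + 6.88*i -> [-9.84, -2.96, 3.92, 10.8, 17.68]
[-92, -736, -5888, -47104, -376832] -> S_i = -92*8^i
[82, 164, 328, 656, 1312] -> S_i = 82*2^i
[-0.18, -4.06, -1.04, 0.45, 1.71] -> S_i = Random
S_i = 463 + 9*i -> [463, 472, 481, 490, 499]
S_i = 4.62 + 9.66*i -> [4.62, 14.28, 23.94, 33.6, 43.26]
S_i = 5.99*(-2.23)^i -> [5.99, -13.36, 29.79, -66.43, 148.13]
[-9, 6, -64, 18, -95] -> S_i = Random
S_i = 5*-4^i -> [5, -20, 80, -320, 1280]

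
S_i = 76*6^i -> [76, 456, 2736, 16416, 98496]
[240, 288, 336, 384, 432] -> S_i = 240 + 48*i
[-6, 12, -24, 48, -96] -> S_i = -6*-2^i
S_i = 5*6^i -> [5, 30, 180, 1080, 6480]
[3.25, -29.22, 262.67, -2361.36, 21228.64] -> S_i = 3.25*(-8.99)^i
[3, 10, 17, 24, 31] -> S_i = 3 + 7*i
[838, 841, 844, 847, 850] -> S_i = 838 + 3*i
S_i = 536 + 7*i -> [536, 543, 550, 557, 564]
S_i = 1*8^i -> [1, 8, 64, 512, 4096]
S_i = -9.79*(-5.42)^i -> [-9.79, 53.06, -287.59, 1558.76, -8448.5]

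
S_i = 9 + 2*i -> [9, 11, 13, 15, 17]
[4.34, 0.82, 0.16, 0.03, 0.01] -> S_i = 4.34*0.19^i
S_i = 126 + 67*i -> [126, 193, 260, 327, 394]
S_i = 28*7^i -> [28, 196, 1372, 9604, 67228]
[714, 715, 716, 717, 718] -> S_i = 714 + 1*i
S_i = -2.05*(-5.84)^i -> [-2.05, 11.97, -69.92, 408.31, -2384.54]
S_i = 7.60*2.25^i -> [7.6, 17.1, 38.48, 86.57, 194.78]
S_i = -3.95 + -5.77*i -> [-3.95, -9.72, -15.49, -21.26, -27.03]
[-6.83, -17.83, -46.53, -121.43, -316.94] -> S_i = -6.83*2.61^i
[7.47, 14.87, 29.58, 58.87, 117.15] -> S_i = 7.47*1.99^i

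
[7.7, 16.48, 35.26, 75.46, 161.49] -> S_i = 7.70*2.14^i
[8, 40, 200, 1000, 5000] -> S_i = 8*5^i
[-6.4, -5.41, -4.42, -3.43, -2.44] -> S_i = -6.40 + 0.99*i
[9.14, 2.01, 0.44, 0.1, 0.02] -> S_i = 9.14*0.22^i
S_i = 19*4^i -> [19, 76, 304, 1216, 4864]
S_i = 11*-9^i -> [11, -99, 891, -8019, 72171]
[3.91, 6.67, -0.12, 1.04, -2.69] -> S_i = Random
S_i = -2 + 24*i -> [-2, 22, 46, 70, 94]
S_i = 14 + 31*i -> [14, 45, 76, 107, 138]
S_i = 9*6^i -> [9, 54, 324, 1944, 11664]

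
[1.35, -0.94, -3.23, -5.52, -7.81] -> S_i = 1.35 + -2.29*i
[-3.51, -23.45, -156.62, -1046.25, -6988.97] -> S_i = -3.51*6.68^i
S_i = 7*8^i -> [7, 56, 448, 3584, 28672]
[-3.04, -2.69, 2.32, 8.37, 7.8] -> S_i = Random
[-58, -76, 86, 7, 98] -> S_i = Random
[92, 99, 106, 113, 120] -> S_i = 92 + 7*i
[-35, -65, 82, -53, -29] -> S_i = Random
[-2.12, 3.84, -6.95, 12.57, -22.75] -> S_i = -2.12*(-1.81)^i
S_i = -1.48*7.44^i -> [-1.48, -11.01, -81.92, -609.51, -4534.75]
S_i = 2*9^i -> [2, 18, 162, 1458, 13122]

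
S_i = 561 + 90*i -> [561, 651, 741, 831, 921]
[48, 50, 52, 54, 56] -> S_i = 48 + 2*i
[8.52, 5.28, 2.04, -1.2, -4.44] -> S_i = 8.52 + -3.24*i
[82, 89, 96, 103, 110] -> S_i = 82 + 7*i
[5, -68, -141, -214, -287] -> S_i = 5 + -73*i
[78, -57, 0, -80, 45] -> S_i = Random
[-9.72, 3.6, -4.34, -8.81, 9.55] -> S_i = Random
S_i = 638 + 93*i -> [638, 731, 824, 917, 1010]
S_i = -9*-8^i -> [-9, 72, -576, 4608, -36864]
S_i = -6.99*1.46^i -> [-6.99, -10.21, -14.9, -21.75, -31.76]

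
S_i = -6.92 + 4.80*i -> [-6.92, -2.12, 2.68, 7.48, 12.28]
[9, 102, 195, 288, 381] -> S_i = 9 + 93*i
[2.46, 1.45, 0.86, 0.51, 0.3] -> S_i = 2.46*0.59^i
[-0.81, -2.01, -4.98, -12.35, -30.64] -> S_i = -0.81*2.48^i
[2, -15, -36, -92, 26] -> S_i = Random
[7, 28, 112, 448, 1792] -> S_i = 7*4^i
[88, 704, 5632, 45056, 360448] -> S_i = 88*8^i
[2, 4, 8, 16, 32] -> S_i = 2*2^i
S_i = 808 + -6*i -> [808, 802, 796, 790, 784]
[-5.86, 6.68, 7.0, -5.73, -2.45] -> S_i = Random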